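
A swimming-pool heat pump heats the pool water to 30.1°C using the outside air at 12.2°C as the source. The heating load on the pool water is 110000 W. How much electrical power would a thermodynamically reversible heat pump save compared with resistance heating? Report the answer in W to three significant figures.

In absolute terms T_C = 285.35 K and T_H = 303.25 K, so ΔT = 17.90 K.
COP_Carnot = T_H/ΔT = 303.25/17.90 = 16.94.
Resistance heating needs Ẇ_res = Q̇_H = 110000 W; the reversible heat pump needs only Ẇ_hp = Q̇_H/COP = 6493 W.
Saving = 110000 − 6493 = 103500 W.

104000 W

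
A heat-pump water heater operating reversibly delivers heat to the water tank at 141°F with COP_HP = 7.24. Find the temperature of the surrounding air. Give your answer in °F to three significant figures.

58.0 °F

COP_HP = T_H/(T_H − T_C) gives T_H − T_C = T_H/COP.
With T_H = 333.71 K, T_C = 333.71 × (1 − 1/7.24) = 287.61 K.
Converting, 287.61 K = 58.03°F.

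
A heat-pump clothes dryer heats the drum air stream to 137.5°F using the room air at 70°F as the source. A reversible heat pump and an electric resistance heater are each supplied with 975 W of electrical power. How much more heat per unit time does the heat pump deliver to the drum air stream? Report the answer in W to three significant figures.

7650 W

In absolute terms T_C = 294.26 K and T_H = 331.76 K, so ΔT = 37.50 K.
COP_Carnot = T_H/ΔT = 331.76/37.50 = 8.847.
The heat pump delivers Q̇_H = COP × Ẇ = 8626 W; the resistance heater delivers Ẇ = 975.0 W.
Extra = (COP − 1)·Ẇ = 7651 W.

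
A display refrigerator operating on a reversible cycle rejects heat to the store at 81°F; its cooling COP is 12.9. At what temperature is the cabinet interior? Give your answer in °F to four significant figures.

For a Carnot refrigerator COP_R = T_C/(T_H − T_C), so T_C = COP·T_H/(1 + COP).
With T_H = 300.37 K, T_C = 12.9 × 300.37/13.90 = 278.76 K.
Converting, 278.76 K = 42.10°F.

42.10 °F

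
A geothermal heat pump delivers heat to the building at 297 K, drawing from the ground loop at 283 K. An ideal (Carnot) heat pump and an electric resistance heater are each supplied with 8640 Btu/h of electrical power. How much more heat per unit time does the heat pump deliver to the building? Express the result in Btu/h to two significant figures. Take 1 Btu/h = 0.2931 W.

The reservoir spacing is ΔT = 297 − 283 = 14.00 K.
COP_Carnot = T_H/ΔT = 297.00/14.00 = 21.21.
The heat pump delivers Q̇_H = COP × Ẇ = 183300 Btu/h; the resistance heater delivers Ẇ = 8640 Btu/h.
Extra = (COP − 1)·Ẇ = 174700 Btu/h.

170000 Btu/h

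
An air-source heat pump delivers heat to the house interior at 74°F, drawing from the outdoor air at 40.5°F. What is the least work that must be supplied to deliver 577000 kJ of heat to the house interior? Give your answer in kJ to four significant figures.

36220 kJ

In absolute terms T_C = 277.87 K and T_H = 296.48 K, so ΔT = 18.61 K.
The reversible limit is COP_HP = T_H/ΔT = 15.93, so W_min = Q_H/COP = Q_H·ΔT/T_H.
W_min = 577000 × 18.61/296.48 = 36220 kJ.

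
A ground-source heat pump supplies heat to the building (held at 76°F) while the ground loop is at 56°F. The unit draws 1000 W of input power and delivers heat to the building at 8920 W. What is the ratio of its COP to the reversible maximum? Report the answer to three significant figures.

COP_actual = Q̇_H/Ẇ = 8920/1000 = 8.920.
In absolute terms T_C = 286.48 K and T_H = 297.59 K, so ΔT = 11.11 K.
COP_Carnot = T_H/ΔT = 297.59/11.11 = 26.78.
η_II = COP_actual/COP_Carnot = 8.920/26.78 = 0.3330.

0.333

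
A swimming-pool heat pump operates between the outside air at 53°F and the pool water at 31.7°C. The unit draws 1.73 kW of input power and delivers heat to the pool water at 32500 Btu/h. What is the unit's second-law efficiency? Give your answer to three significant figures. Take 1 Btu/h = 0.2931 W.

Converting, Q̇_H = 32500 Btu/h = 9.526 kW, so COP_actual = Q̇_H/Ẇ = 9.526/1.730 = 5.506.
In absolute terms T_C = 284.82 K and T_H = 304.85 K, so ΔT = 20.03 K.
COP_Carnot = T_H/ΔT = 304.85/20.03 = 15.22.
η_II = COP_actual/COP_Carnot = 5.506/15.22 = 0.3618.

0.362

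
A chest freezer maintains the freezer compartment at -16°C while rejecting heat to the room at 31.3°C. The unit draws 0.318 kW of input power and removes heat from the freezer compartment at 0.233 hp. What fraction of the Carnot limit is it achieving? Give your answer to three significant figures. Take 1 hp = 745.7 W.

Converting, Q̇_C = 0.2330 hp = 0.1737 kW, so COP_actual = Q̇_C/Ẇ = 0.1737/0.3180 = 0.5464.
In absolute terms T_C = 257.15 K and T_H = 304.45 K, so ΔT = 47.30 K.
COP_Carnot = T_C/ΔT = 257.15/47.30 = 5.437.
η_II = COP_actual/COP_Carnot = 0.5464/5.437 = 0.1005.

0.101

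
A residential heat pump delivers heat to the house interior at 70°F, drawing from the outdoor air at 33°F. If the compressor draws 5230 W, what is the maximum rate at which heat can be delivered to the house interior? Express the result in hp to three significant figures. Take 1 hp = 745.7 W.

In absolute terms T_C = 273.71 K and T_H = 294.26 K, so ΔT = 20.56 K.
COP_Carnot = T_H/ΔT = 294.26/20.56 = 14.32.
Q̇_max = COP_Carnot × Ẇ = 14.32 × 5230 W = 74870 W = 100.4 hp.

100 hp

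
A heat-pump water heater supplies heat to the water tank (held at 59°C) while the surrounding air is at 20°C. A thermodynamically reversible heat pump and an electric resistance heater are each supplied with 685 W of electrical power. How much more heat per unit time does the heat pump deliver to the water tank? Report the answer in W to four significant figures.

In absolute terms T_C = 293.15 K and T_H = 332.15 K, so ΔT = 39.00 K.
COP_Carnot = T_H/ΔT = 332.15/39.00 = 8.517.
The heat pump delivers Q̇_H = COP × Ẇ = 5834 W; the resistance heater delivers Ẇ = 685.0 W.
Extra = (COP − 1)·Ẇ = 5149 W.

5149 W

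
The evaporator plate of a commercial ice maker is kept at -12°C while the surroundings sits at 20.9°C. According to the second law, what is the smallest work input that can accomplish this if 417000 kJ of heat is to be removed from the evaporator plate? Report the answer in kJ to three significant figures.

In absolute terms T_C = 261.15 K and T_H = 294.05 K, so ΔT = 32.90 K.
The reversible limit is COP_R = T_C/ΔT = 7.938, so W_min = Q_C/COP = Q_C·ΔT/T_C.
W_min = 417000 × 32.90/261.15 = 52530 kJ.

52500 kJ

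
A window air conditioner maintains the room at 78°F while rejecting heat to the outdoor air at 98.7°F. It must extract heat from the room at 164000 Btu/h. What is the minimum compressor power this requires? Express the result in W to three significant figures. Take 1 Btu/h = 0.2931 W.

1850 W

In absolute terms T_C = 298.71 K and T_H = 310.21 K, so ΔT = 11.50 K.
COP_Carnot = T_C/ΔT = 298.71/11.50 = 25.97.
Ẇ_min = Q̇/COP_Carnot = 164000/25.97 = 6314 Btu/h = 1851 W.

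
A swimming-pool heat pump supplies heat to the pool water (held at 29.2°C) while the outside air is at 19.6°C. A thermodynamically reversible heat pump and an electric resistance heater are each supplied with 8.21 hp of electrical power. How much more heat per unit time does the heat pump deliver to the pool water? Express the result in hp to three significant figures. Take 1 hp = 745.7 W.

In absolute terms T_C = 292.75 K and T_H = 302.35 K, so ΔT = 9.600 K.
COP_Carnot = T_H/ΔT = 302.35/9.600 = 31.49.
The heat pump delivers Q̇_H = COP × Ẇ = 258.6 hp; the resistance heater delivers Ẇ = 8.210 hp.
Extra = (COP − 1)·Ẇ = 250.4 hp.

250 hp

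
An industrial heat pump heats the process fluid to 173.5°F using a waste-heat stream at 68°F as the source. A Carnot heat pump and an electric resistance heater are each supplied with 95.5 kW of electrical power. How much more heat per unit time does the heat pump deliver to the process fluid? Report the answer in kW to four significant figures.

In absolute terms T_C = 293.15 K and T_H = 351.76 K, so ΔT = 58.61 K.
COP_Carnot = T_H/ΔT = 351.76/58.61 = 6.002.
The heat pump delivers Q̇_H = COP × Ẇ = 573.2 kW; the resistance heater delivers Ẇ = 95.50 kW.
Extra = (COP − 1)·Ẇ = 477.7 kW.

477.7 kW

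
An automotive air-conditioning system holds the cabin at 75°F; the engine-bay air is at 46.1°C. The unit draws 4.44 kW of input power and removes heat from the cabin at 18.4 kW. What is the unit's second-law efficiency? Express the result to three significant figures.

COP_actual = Q̇_C/Ẇ = 18.40/4.440 = 4.144.
In absolute terms T_C = 297.04 K and T_H = 319.25 K, so ΔT = 22.21 K.
COP_Carnot = T_C/ΔT = 297.04/22.21 = 13.37.
η_II = COP_actual/COP_Carnot = 4.144/13.37 = 0.3099.

0.310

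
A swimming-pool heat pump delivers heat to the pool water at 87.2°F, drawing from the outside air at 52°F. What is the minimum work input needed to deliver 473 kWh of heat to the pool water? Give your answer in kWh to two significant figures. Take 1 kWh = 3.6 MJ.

30 kWh

In absolute terms T_C = 284.26 K and T_H = 303.82 K, so ΔT = 19.56 K.
The reversible limit is COP_HP = T_H/ΔT = 15.54, so W_min = Q_H/COP = Q_H·ΔT/T_H.
W_min = 473.0 × 19.56/303.82 = 30.45 kWh.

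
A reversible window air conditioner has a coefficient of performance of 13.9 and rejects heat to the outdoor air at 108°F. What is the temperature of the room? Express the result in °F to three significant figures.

For a Carnot refrigerator COP_R = T_C/(T_H − T_C), so T_C = COP·T_H/(1 + COP).
With T_H = 315.37 K, T_C = 13.9 × 315.37/14.90 = 294.21 K.
Converting, 294.21 K = 69.90°F.

69.9 °F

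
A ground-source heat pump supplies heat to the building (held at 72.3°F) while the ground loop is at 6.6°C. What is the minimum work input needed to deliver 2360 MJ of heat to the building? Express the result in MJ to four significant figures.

126.1 MJ

In absolute terms T_C = 279.75 K and T_H = 295.54 K, so ΔT = 15.79 K.
The reversible limit is COP_HP = T_H/ΔT = 18.72, so W_min = Q_H/COP = Q_H·ΔT/T_H.
W_min = 2360 × 15.79/295.54 = 126.1 MJ.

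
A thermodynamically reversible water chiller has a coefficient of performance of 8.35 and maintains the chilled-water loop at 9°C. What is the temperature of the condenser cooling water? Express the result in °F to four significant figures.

COP_R = T_C/(T_H − T_C) gives T_H − T_C = T_C/COP.
With T_C = 282.15 K, T_H = 282.15 × (1 + 1/8.35) = 315.94 K.
Converting, 315.94 K = 109.02°F.

109.0 °F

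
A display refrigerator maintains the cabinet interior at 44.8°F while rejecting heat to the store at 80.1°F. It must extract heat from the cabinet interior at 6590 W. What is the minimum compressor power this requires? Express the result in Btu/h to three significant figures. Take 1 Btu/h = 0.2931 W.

1570 Btu/h

In absolute terms T_C = 280.26 K and T_H = 299.87 K, so ΔT = 19.61 K.
COP_Carnot = T_C/ΔT = 280.26/19.61 = 14.29.
Ẇ_min = Q̇/COP_Carnot = 6590/14.29 = 461.1 W = 1573 Btu/h.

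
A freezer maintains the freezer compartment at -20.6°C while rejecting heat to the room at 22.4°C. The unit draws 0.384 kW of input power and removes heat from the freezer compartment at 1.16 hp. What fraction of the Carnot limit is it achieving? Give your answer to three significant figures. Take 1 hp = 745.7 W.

Converting, Q̇_C = 1.160 hp = 0.8650 kW, so COP_actual = Q̇_C/Ẇ = 0.8650/0.3840 = 2.253.
In absolute terms T_C = 252.55 K and T_H = 295.55 K, so ΔT = 43.00 K.
COP_Carnot = T_C/ΔT = 252.55/43.00 = 5.873.
η_II = COP_actual/COP_Carnot = 2.253/5.873 = 0.3835.

0.384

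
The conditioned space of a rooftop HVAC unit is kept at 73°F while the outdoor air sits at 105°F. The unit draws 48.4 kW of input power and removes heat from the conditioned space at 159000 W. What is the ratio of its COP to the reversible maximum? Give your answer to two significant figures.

Converting, Q̇_C = 159000 W = 159.0 kW, so COP_actual = Q̇_C/Ẇ = 159.0/48.40 = 3.285.
In absolute terms T_C = 295.93 K and T_H = 313.71 K, so ΔT = 17.78 K.
COP_Carnot = T_C/ΔT = 295.93/17.78 = 16.65.
η_II = COP_actual/COP_Carnot = 3.285/16.65 = 0.1974.

0.20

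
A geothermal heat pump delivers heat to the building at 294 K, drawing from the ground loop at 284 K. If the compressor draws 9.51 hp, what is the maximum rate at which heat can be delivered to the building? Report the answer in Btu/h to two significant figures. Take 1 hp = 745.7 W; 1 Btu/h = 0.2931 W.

The reservoir spacing is ΔT = 294 − 284 = 10.00 K.
COP_Carnot = T_H/ΔT = 294.00/10.00 = 29.40.
Q̇_max = COP_Carnot × Ẇ = 29.40 × 9.510 hp = 279.6 hp = 711300 Btu/h.

710000 Btu/h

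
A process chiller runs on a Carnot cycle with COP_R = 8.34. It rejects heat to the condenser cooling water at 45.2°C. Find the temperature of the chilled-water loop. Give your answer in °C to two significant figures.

For a Carnot refrigerator COP_R = T_C/(T_H − T_C), so T_C = COP·T_H/(1 + COP).
With T_H = 318.35 K, T_C = 8.34 × 318.35/9.340 = 284.27 K.
Converting, 284.27 K = 11.12°C.

11 °C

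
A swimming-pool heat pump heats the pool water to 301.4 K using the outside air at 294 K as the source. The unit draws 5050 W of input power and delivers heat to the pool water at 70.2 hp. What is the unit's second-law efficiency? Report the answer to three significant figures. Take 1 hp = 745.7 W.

0.255

Converting, Q̇_H = 70.20 hp = 52350 W, so COP_actual = Q̇_H/Ẇ = 52350/5050 = 10.37.
The reservoir spacing is ΔT = 301.4 − 294 = 7.400 K.
COP_Carnot = T_H/ΔT = 301.40/7.400 = 40.73.
η_II = COP_actual/COP_Carnot = 10.37/40.73 = 0.2545.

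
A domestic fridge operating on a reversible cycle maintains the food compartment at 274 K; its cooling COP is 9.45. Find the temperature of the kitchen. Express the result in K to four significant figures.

303.0 K

COP_R = T_C/(T_H − T_C) gives T_H − T_C = T_C/COP.
With T_C = 274.00 K, T_H = 274.00 × (1 + 1/9.45) = 302.99 K.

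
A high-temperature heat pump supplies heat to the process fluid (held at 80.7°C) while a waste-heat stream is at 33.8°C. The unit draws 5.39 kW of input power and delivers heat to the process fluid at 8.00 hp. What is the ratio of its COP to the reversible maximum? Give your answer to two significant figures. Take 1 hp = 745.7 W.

0.15

Converting, Q̇_H = 8.000 hp = 5.966 kW, so COP_actual = Q̇_H/Ẇ = 5.966/5.390 = 1.107.
In absolute terms T_C = 306.95 K and T_H = 353.85 K, so ΔT = 46.90 K.
COP_Carnot = T_H/ΔT = 353.85/46.90 = 7.545.
η_II = COP_actual/COP_Carnot = 1.107/7.545 = 0.1467.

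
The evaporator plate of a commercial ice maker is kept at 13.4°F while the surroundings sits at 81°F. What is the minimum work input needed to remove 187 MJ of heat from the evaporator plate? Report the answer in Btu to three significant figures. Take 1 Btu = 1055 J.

In absolute terms T_C = 262.82 K and T_H = 300.37 K, so ΔT = 37.56 K.
The reversible limit is COP_R = T_C/ΔT = 6.998, so W_min = Q_C/COP = Q_C·ΔT/T_C.
W_min = 187.0 × 37.56/262.82 = 26.72 MJ = 25330 Btu.

25300 Btu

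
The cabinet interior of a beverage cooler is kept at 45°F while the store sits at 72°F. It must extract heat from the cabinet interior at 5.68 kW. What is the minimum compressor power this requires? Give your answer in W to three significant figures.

304 W

In absolute terms T_C = 280.37 K and T_H = 295.37 K, so ΔT = 15.00 K.
COP_Carnot = T_C/ΔT = 280.37/15.00 = 18.69.
Ẇ_min = Q̇/COP_Carnot = 5.680/18.69 = 0.3039 kW = 303.9 W.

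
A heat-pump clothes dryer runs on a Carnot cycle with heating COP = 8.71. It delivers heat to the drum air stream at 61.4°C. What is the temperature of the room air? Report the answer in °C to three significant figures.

23.0 °C

COP_HP = T_H/(T_H − T_C) gives T_H − T_C = T_H/COP.
With T_H = 334.55 K, T_C = 334.55 × (1 − 1/8.71) = 296.14 K.
Converting, 296.14 K = 22.99°C.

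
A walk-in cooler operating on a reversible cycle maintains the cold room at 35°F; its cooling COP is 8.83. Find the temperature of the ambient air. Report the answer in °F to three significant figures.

COP_R = T_C/(T_H − T_C) gives T_H − T_C = T_C/COP.
With T_C = 274.82 K, T_H = 274.82 × (1 + 1/8.83) = 305.94 K.
Converting, 305.94 K = 91.02°F.

91.0 °F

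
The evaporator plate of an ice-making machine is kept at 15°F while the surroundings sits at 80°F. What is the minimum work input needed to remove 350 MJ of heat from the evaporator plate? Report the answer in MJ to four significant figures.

In absolute terms T_C = 263.71 K and T_H = 299.82 K, so ΔT = 36.11 K.
The reversible limit is COP_R = T_C/ΔT = 7.303, so W_min = Q_C/COP = Q_C·ΔT/T_C.
W_min = 350.0 × 36.11/263.71 = 47.93 MJ.

47.93 MJ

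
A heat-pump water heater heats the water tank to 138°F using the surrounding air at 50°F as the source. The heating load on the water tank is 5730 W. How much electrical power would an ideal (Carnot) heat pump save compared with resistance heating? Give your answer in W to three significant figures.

4890 W

In absolute terms T_C = 283.15 K and T_H = 332.04 K, so ΔT = 48.89 K.
COP_Carnot = T_H/ΔT = 332.04/48.89 = 6.792.
Resistance heating needs Ẇ_res = Q̇_H = 5730 W; the reversible heat pump needs only Ẇ_hp = Q̇_H/COP = 843.7 W.
Saving = 5730 − 843.7 = 4886 W.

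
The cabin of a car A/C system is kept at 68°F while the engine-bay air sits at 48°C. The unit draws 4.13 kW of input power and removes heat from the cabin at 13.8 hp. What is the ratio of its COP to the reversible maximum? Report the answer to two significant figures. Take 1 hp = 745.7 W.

0.24

Converting, Q̇_C = 13.80 hp = 10.29 kW, so COP_actual = Q̇_C/Ẇ = 10.29/4.130 = 2.492.
In absolute terms T_C = 293.15 K and T_H = 321.15 K, so ΔT = 28.00 K.
COP_Carnot = T_C/ΔT = 293.15/28.00 = 10.47.
η_II = COP_actual/COP_Carnot = 2.492/10.47 = 0.2380.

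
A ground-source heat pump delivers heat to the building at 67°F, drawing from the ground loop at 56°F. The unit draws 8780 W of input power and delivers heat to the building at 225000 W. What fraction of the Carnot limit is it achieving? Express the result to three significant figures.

0.535

COP_actual = Q̇_H/Ẇ = 225000/8780 = 25.63.
In absolute terms T_C = 286.48 K and T_H = 292.59 K, so ΔT = 6.111 K.
COP_Carnot = T_H/ΔT = 292.59/6.111 = 47.88.
η_II = COP_actual/COP_Carnot = 25.63/47.88 = 0.5352.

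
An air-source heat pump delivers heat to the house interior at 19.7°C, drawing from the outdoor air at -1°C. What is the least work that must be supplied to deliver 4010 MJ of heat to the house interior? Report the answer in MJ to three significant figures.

283 MJ

In absolute terms T_C = 272.15 K and T_H = 292.85 K, so ΔT = 20.70 K.
The reversible limit is COP_HP = T_H/ΔT = 14.15, so W_min = Q_H/COP = Q_H·ΔT/T_H.
W_min = 4010 × 20.70/292.85 = 283.4 MJ.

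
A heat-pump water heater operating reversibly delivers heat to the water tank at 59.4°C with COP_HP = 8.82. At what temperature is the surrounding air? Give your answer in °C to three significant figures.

COP_HP = T_H/(T_H − T_C) gives T_H − T_C = T_H/COP.
With T_H = 332.55 K, T_C = 332.55 × (1 − 1/8.82) = 294.85 K.
Converting, 294.85 K = 21.70°C.

21.7 °C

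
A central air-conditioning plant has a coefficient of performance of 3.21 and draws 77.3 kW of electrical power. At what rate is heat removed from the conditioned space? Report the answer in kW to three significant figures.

248 kW

Q̇_C = COP × Ẇ = 3.21 × 77.30 = 248.1 kW.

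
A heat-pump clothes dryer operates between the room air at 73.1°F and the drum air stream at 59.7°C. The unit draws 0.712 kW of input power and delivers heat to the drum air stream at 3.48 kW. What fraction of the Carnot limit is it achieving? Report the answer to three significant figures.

0.541

COP_actual = Q̇_H/Ẇ = 3.480/0.7120 = 4.888.
In absolute terms T_C = 295.98 K and T_H = 332.85 K, so ΔT = 36.87 K.
COP_Carnot = T_H/ΔT = 332.85/36.87 = 9.028.
η_II = COP_actual/COP_Carnot = 4.888/9.028 = 0.5414.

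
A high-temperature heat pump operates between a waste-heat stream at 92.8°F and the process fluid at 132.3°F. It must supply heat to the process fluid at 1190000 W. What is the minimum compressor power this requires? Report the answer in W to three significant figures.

In absolute terms T_C = 306.93 K and T_H = 328.87 K, so ΔT = 21.94 K.
COP_Carnot = T_H/ΔT = 328.87/21.94 = 14.99.
Ẇ_min = Q̇/COP_Carnot = 1190000/14.99 = 79400 W.

79400 W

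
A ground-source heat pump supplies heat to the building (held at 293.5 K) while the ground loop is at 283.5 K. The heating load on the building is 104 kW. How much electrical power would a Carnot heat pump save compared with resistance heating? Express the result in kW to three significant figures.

100 kW

The reservoir spacing is ΔT = 293.5 − 283.5 = 10.00 K.
COP_Carnot = T_H/ΔT = 293.50/10.00 = 29.35.
Resistance heating needs Ẇ_res = Q̇_H = 104.0 kW; the reversible heat pump needs only Ẇ_hp = Q̇_H/COP = 3.543 kW.
Saving = 104.0 − 3.543 = 100.5 kW.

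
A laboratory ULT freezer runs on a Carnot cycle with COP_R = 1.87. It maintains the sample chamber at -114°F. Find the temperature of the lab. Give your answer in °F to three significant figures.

70.9 °F

COP_R = T_C/(T_H − T_C) gives T_H − T_C = T_C/COP.
With T_C = 192.04 K, T_H = 192.04 × (1 + 1/1.87) = 294.73 K.
Converting, 294.73 K = 70.85°F.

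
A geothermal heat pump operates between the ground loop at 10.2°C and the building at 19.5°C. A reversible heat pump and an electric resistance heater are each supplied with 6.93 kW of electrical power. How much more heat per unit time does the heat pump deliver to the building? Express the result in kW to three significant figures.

211 kW

In absolute terms T_C = 283.35 K and T_H = 292.65 K, so ΔT = 9.300 K.
COP_Carnot = T_H/ΔT = 292.65/9.300 = 31.47.
The heat pump delivers Q̇_H = COP × Ẇ = 218.1 kW; the resistance heater delivers Ẇ = 6.930 kW.
Extra = (COP − 1)·Ẇ = 211.1 kW.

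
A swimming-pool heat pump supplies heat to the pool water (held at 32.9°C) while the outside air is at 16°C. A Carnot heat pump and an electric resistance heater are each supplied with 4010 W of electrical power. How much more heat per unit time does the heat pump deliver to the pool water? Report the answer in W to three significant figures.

68600 W

In absolute terms T_C = 289.15 K and T_H = 306.05 K, so ΔT = 16.90 K.
COP_Carnot = T_H/ΔT = 306.05/16.90 = 18.11.
The heat pump delivers Q̇_H = COP × Ẇ = 72620 W; the resistance heater delivers Ẇ = 4010 W.
Extra = (COP − 1)·Ẇ = 68610 W.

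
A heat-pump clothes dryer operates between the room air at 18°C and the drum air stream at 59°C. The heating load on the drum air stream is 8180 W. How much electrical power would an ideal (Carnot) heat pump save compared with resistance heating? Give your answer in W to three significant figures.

In absolute terms T_C = 291.15 K and T_H = 332.15 K, so ΔT = 41.00 K.
COP_Carnot = T_H/ΔT = 332.15/41.00 = 8.101.
Resistance heating needs Ẇ_res = Q̇_H = 8180 W; the reversible heat pump needs only Ẇ_hp = Q̇_H/COP = 1010 W.
Saving = 8180 − 1010 = 7170 W.

7170 W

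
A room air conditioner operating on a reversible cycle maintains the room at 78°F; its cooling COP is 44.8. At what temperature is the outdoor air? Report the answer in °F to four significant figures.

COP_R = T_C/(T_H − T_C) gives T_H − T_C = T_C/COP.
With T_C = 298.71 K, T_H = 298.71 × (1 + 1/44.8) = 305.37 K.
Converting, 305.37 K = 90.00°F.

90.00 °F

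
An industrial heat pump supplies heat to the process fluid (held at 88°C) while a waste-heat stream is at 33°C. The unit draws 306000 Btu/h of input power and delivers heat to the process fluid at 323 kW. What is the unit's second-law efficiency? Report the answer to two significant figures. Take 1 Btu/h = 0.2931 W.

0.55

Converting, Q̇_H = 323.0 kW = 1102000 Btu/h, so COP_actual = Q̇_H/Ẇ = 1102000/306000 = 3.601.
In absolute terms T_C = 306.15 K and T_H = 361.15 K, so ΔT = 55.00 K.
COP_Carnot = T_H/ΔT = 361.15/55.00 = 6.566.
η_II = COP_actual/COP_Carnot = 3.601/6.566 = 0.5485.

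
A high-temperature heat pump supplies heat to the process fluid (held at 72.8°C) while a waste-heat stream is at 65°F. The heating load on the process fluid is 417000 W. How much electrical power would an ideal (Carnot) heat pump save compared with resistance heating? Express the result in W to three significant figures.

In absolute terms T_C = 291.48 K and T_H = 345.95 K, so ΔT = 54.47 K.
COP_Carnot = T_H/ΔT = 345.95/54.47 = 6.352.
Resistance heating needs Ẇ_res = Q̇_H = 417000 W; the reversible heat pump needs only Ẇ_hp = Q̇_H/COP = 65650 W.
Saving = 417000 − 65650 = 351300 W.

351000 W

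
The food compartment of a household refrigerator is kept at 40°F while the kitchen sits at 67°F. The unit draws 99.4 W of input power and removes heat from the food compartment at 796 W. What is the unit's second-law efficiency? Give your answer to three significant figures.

0.433

COP_actual = Q̇_C/Ẇ = 796.0/99.40 = 8.008.
In absolute terms T_C = 277.59 K and T_H = 292.59 K, so ΔT = 15.00 K.
COP_Carnot = T_C/ΔT = 277.59/15.00 = 18.51.
η_II = COP_actual/COP_Carnot = 8.008/18.51 = 0.4327.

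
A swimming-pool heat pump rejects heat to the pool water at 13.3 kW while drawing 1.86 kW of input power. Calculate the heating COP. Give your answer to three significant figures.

7.15

The first law gives Q̇_H = Q̇_C + Ẇ, so the three rates are Q̇_C = 11.44, Q̇_H = 13.30, Ẇ = 1.860 kW.
COP_HP = Q̇_H/Ẇ = 13.30/1.860 = 7.151.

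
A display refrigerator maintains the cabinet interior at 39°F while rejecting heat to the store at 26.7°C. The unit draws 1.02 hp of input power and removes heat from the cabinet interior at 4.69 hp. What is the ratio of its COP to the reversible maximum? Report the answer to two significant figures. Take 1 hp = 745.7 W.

0.38

COP_actual = Q̇_C/Ẇ = 4.690/1.020 = 4.598.
In absolute terms T_C = 277.04 K and T_H = 299.85 K, so ΔT = 22.81 K.
COP_Carnot = T_C/ΔT = 277.04/22.81 = 12.14.
η_II = COP_actual/COP_Carnot = 4.598/12.14 = 0.3786.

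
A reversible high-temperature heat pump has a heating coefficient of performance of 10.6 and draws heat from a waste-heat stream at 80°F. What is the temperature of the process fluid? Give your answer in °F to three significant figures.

136 °F

COP_HP = T_H/(T_H − T_C) rearranges to T_H = COP·T_C/(COP − 1).
With T_C = 299.82 K, T_H = 10.6 × 299.82/9.600 = 331.05 K.
Converting, 331.05 K = 136.22°F.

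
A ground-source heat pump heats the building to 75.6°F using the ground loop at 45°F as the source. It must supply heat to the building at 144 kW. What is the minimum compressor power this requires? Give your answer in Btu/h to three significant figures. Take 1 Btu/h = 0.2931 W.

28100 Btu/h

In absolute terms T_C = 280.37 K and T_H = 297.37 K, so ΔT = 17.00 K.
COP_Carnot = T_H/ΔT = 297.37/17.00 = 17.49.
Ẇ_min = Q̇/COP_Carnot = 144.0/17.49 = 8.232 kW = 28090 Btu/h.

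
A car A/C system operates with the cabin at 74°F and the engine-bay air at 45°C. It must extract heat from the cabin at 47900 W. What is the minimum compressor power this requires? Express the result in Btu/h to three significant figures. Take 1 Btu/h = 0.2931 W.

11900 Btu/h

In absolute terms T_C = 296.48 K and T_H = 318.15 K, so ΔT = 21.67 K.
COP_Carnot = T_C/ΔT = 296.48/21.67 = 13.68.
Ẇ_min = Q̇/COP_Carnot = 47900/13.68 = 3500 W = 11940 Btu/h.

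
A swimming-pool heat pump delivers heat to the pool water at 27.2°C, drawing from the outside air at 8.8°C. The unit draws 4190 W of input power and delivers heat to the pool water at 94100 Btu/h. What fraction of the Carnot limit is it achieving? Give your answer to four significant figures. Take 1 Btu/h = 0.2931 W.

Converting, Q̇_H = 94100 Btu/h = 27580 W, so COP_actual = Q̇_H/Ẇ = 27580/4190 = 6.583.
In absolute terms T_C = 281.95 K and T_H = 300.35 K, so ΔT = 18.40 K.
COP_Carnot = T_H/ΔT = 300.35/18.40 = 16.32.
η_II = COP_actual/COP_Carnot = 6.583/16.32 = 0.4033.

0.4033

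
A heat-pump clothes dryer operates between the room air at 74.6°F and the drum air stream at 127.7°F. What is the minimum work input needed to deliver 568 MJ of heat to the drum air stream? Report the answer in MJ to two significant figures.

51 MJ

In absolute terms T_C = 296.82 K and T_H = 326.32 K, so ΔT = 29.50 K.
The reversible limit is COP_HP = T_H/ΔT = 11.06, so W_min = Q_H/COP = Q_H·ΔT/T_H.
W_min = 568.0 × 29.50/326.32 = 51.35 MJ.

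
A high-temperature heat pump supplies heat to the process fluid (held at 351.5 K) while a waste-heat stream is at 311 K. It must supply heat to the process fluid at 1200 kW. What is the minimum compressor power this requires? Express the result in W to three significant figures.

The reservoir spacing is ΔT = 351.5 − 311 = 40.50 K.
COP_Carnot = T_H/ΔT = 351.50/40.50 = 8.679.
Ẇ_min = Q̇/COP_Carnot = 1200/8.679 = 138.3 kW = 138300 W.

138000 W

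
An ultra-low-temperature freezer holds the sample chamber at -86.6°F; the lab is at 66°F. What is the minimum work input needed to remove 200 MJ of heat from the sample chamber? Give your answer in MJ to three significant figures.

In absolute terms T_C = 207.26 K and T_H = 292.04 K, so ΔT = 84.78 K.
The reversible limit is COP_R = T_C/ΔT = 2.445, so W_min = Q_C/COP = Q_C·ΔT/T_C.
W_min = 200.0 × 84.78/207.26 = 81.81 MJ.

81.8 MJ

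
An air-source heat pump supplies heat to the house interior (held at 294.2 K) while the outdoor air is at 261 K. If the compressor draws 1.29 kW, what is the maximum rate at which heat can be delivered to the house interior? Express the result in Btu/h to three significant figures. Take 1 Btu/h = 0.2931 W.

The reservoir spacing is ΔT = 294.2 − 261 = 33.20 K.
COP_Carnot = T_H/ΔT = 294.20/33.20 = 8.861.
Q̇_max = COP_Carnot × Ẇ = 8.861 × 1.290 kW = 11.43 kW = 39000 Btu/h.

39000 Btu/h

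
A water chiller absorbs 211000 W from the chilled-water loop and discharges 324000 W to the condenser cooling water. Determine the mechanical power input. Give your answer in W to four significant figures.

113000 W

For a cyclic device the first law requires Q̇_H = Q̇_C + Ẇ.
Ẇ = Q̇_H − Q̇_C = 113000 W.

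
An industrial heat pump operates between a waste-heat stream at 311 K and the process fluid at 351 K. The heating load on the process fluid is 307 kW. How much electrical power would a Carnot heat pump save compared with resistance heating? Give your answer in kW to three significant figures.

The reservoir spacing is ΔT = 351 − 311 = 40.00 K.
COP_Carnot = T_H/ΔT = 351.00/40.00 = 8.775.
Resistance heating needs Ẇ_res = Q̇_H = 307.0 kW; the reversible heat pump needs only Ẇ_hp = Q̇_H/COP = 34.99 kW.
Saving = 307.0 − 34.99 = 272.0 kW.

272 kW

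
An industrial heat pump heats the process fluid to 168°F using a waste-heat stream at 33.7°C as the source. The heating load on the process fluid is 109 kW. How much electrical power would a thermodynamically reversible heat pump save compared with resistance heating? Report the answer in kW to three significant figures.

95.9 kW

In absolute terms T_C = 306.85 K and T_H = 348.71 K, so ΔT = 41.86 K.
COP_Carnot = T_H/ΔT = 348.71/41.86 = 8.331.
Resistance heating needs Ẇ_res = Q̇_H = 109.0 kW; the reversible heat pump needs only Ẇ_hp = Q̇_H/COP = 13.08 kW.
Saving = 109.0 − 13.08 = 95.92 kW.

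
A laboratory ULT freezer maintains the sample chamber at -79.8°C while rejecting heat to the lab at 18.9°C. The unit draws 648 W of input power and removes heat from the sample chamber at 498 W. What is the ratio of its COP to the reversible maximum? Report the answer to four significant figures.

0.3923

COP_actual = Q̇_C/Ẇ = 498.0/648.0 = 0.7685.
In absolute terms T_C = 193.35 K and T_H = 292.05 K, so ΔT = 98.70 K.
COP_Carnot = T_C/ΔT = 193.35/98.70 = 1.959.
η_II = COP_actual/COP_Carnot = 0.7685/1.959 = 0.3923.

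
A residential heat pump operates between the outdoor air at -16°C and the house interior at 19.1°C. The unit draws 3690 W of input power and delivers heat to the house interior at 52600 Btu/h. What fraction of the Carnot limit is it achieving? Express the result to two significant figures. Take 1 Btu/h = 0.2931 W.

Converting, Q̇_H = 52600 Btu/h = 15420 W, so COP_actual = Q̇_H/Ẇ = 15420/3690 = 4.178.
In absolute terms T_C = 257.15 K and T_H = 292.25 K, so ΔT = 35.10 K.
COP_Carnot = T_H/ΔT = 292.25/35.10 = 8.326.
η_II = COP_actual/COP_Carnot = 4.178/8.326 = 0.5018.

0.50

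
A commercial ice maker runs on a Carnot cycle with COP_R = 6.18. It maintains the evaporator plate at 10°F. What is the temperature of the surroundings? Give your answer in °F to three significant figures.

86.0 °F

COP_R = T_C/(T_H − T_C) gives T_H − T_C = T_C/COP.
With T_C = 260.93 K, T_H = 260.93 × (1 + 1/6.18) = 303.15 K.
Converting, 303.15 K = 86.00°F.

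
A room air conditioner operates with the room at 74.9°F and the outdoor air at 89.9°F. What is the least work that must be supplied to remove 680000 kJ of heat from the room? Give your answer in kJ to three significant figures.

19100 kJ

In absolute terms T_C = 296.98 K and T_H = 305.32 K, so ΔT = 8.333 K.
The reversible limit is COP_R = T_C/ΔT = 35.64, so W_min = Q_C/COP = Q_C·ΔT/T_C.
W_min = 680000 × 8.333/296.98 = 19080 kJ.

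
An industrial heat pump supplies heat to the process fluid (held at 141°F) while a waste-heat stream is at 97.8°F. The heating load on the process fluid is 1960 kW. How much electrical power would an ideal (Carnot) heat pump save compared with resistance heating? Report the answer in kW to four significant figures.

1819 kW

In absolute terms T_C = 309.71 K and T_H = 333.71 K, so ΔT = 24.00 K.
COP_Carnot = T_H/ΔT = 333.71/24.00 = 13.90.
Resistance heating needs Ẇ_res = Q̇_H = 1960 kW; the reversible heat pump needs only Ẇ_hp = Q̇_H/COP = 141.0 kW.
Saving = 1960 − 141.0 = 1819 kW.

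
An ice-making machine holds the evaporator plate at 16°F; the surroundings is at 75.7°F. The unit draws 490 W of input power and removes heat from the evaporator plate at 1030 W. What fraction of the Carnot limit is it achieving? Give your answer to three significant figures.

COP_actual = Q̇_C/Ẇ = 1030/490.0 = 2.102.
In absolute terms T_C = 264.26 K and T_H = 297.43 K, so ΔT = 33.17 K.
COP_Carnot = T_C/ΔT = 264.26/33.17 = 7.968.
η_II = COP_actual/COP_Carnot = 2.102/7.968 = 0.2638.

0.264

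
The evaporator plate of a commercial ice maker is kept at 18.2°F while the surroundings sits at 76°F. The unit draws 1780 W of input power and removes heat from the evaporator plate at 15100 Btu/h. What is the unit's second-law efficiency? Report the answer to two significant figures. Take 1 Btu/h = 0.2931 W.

0.30

Converting, Q̇_C = 15100 Btu/h = 4426 W, so COP_actual = Q̇_C/Ẇ = 4426/1780 = 2.486.
In absolute terms T_C = 265.48 K and T_H = 297.59 K, so ΔT = 32.11 K.
COP_Carnot = T_C/ΔT = 265.48/32.11 = 8.268.
η_II = COP_actual/COP_Carnot = 2.486/8.268 = 0.3007.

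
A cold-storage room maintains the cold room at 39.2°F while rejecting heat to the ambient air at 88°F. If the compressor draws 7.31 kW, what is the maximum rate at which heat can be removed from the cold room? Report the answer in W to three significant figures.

74700 W

In absolute terms T_C = 277.15 K and T_H = 304.26 K, so ΔT = 27.11 K.
COP_Carnot = T_C/ΔT = 277.15/27.11 = 10.22.
Q̇_max = COP_Carnot × Ẇ = 10.22 × 7.310 kW = 74.73 kW = 74730 W.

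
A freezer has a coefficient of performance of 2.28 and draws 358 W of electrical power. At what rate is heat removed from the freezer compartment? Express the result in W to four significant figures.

816.2 W

Q̇_C = COP × Ẇ = 2.28 × 358.0 = 816.2 W.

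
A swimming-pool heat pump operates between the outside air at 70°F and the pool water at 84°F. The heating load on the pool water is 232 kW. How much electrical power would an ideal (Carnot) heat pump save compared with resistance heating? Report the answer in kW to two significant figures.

230 kW

In absolute terms T_C = 294.26 K and T_H = 302.04 K, so ΔT = 7.778 K.
COP_Carnot = T_H/ΔT = 302.04/7.778 = 38.83.
Resistance heating needs Ẇ_res = Q̇_H = 232.0 kW; the reversible heat pump needs only Ẇ_hp = Q̇_H/COP = 5.974 kW.
Saving = 232.0 − 5.974 = 226.0 kW.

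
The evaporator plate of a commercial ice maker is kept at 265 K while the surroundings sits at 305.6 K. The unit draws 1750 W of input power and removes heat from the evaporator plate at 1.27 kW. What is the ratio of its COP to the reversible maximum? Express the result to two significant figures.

Converting, Q̇_C = 1.270 kW = 1270 W, so COP_actual = Q̇_C/Ẇ = 1270/1750 = 0.7257.
The reservoir spacing is ΔT = 305.6 − 265 = 40.60 K.
COP_Carnot = T_C/ΔT = 265.00/40.60 = 6.527.
η_II = COP_actual/COP_Carnot = 0.7257/6.527 = 0.1112.

0.11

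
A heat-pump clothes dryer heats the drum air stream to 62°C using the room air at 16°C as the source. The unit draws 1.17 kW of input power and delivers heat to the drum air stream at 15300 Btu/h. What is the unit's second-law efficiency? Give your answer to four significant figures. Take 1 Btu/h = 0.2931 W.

Converting, Q̇_H = 15300 Btu/h = 4.484 kW, so COP_actual = Q̇_H/Ẇ = 4.484/1.170 = 3.833.
In absolute terms T_C = 289.15 K and T_H = 335.15 K, so ΔT = 46.00 K.
COP_Carnot = T_H/ΔT = 335.15/46.00 = 7.286.
η_II = COP_actual/COP_Carnot = 3.833/7.286 = 0.5261.

0.5261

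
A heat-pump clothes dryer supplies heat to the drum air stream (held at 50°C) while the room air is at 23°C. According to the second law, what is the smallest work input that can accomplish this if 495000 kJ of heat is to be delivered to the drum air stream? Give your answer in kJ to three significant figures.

In absolute terms T_C = 296.15 K and T_H = 323.15 K, so ΔT = 27.00 K.
The reversible limit is COP_HP = T_H/ΔT = 11.97, so W_min = Q_H/COP = Q_H·ΔT/T_H.
W_min = 495000 × 27.00/323.15 = 41360 kJ.

41400 kJ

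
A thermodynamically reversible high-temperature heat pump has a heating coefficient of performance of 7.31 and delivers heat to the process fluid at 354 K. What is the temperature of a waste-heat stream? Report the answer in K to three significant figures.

COP_HP = T_H/(T_H − T_C) gives T_H − T_C = T_H/COP.
With T_H = 354.00 K, T_C = 354.00 × (1 − 1/7.31) = 305.57 K.

306 K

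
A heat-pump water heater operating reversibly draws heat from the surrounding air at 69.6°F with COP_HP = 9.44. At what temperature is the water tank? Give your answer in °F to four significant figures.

COP_HP = T_H/(T_H − T_C) rearranges to T_H = COP·T_C/(COP − 1).
With T_C = 294.04 K, T_H = 9.44 × 294.04/8.440 = 328.88 K.
Converting, 328.88 K = 132.31°F.

132.3 °F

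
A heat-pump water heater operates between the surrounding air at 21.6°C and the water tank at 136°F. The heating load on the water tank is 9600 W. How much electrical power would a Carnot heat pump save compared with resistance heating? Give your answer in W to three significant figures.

8550 W

In absolute terms T_C = 294.75 K and T_H = 330.93 K, so ΔT = 36.18 K.
COP_Carnot = T_H/ΔT = 330.93/36.18 = 9.147.
Resistance heating needs Ẇ_res = Q̇_H = 9600 W; the reversible heat pump needs only Ẇ_hp = Q̇_H/COP = 1049 W.
Saving = 9600 − 1049 = 8551 W.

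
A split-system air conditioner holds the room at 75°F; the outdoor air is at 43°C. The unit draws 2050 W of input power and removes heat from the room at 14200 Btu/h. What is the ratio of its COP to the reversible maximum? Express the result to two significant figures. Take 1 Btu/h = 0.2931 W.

Converting, Q̇_C = 14200 Btu/h = 4162 W, so COP_actual = Q̇_C/Ẇ = 4162/2050 = 2.030.
In absolute terms T_C = 297.04 K and T_H = 316.15 K, so ΔT = 19.11 K.
COP_Carnot = T_C/ΔT = 297.04/19.11 = 15.54.
η_II = COP_actual/COP_Carnot = 2.030/15.54 = 0.1306.

0.13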